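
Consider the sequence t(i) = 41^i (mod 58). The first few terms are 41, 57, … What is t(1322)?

Computing terms: t(1) = 41, t(2) = 57, t(3) = 17, t(4) = 1, t(5) = 41.
The sequence repeats with period 4.
So t(1322) = t(1 + ((1322-1) mod 4)) = t(2) = 57.

57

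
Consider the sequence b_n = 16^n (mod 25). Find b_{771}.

We have b_0 = 1, b_1 = 16, b_2 = 6, b_3 = 21, b_4 = 11, b_5 = 1.
The sequence repeats with period 5.
So b_{771} = b_{0 + ((771-0) mod 5)} = b_1 = 16.

16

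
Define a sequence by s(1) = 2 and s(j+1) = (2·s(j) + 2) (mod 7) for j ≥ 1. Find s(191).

s(1) = 2; s(2) = 6; s(3) = 0; s(4) = 2.
The sequence repeats with period 3.
(191 - 1) mod 3 = 1, so s(191) = s(2) = 6.

6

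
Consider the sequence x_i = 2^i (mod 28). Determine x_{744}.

8

x_1 = 2; x_2 = 4; x_3 = 8; x_4 = 16; x_5 = 4.
Since x_5 = x_2 = 4, the sequence is eventually periodic: after a pre-period of length 1 it cycles with period 3.
For i ≥ 2, x_i depends only on (i - 2) mod 3. (744 - 2) mod 3 = 1, so x_{744} = x_3 = 8.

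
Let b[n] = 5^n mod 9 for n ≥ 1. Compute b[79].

5

Listing terms: b[1] = 5,  b[2] = 7,  b[3] = 8,  b[4] = 4,  b[5] = 2,  b[6] = 1,  b[7] = 5.
Since b[7] = b[1] = 5, the sequence is periodic with period 6.
So b[79] = b[1 + ((79-1) mod 6)] = b[1] = 5.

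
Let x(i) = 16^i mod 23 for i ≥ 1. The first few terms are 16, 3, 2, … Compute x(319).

1

We have x(1) = 16; x(2) = 3; x(3) = 2; x(4) = 9; x(5) = 6; x(6) = 4; x(7) = 18; x(8) = 12; x(9) = 8; x(10) = 13; x(11) = 1; x(12) = 16.
The sequence repeats with period 11.
(319 - 1) mod 11 = 10, so x(319) = x(11) = 1.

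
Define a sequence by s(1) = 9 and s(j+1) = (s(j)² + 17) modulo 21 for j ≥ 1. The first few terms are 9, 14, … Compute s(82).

5

Computing terms: s(1) = 9; s(2) = 14; s(3) = 3; s(4) = 5; s(5) = 0; s(6) = 17; s(7) = 12; s(8) = 14.
Since s(8) = s(2) = 14, the sequence is eventually periodic: after a pre-period of length 1 it cycles with period 6.
For j ≥ 2, s(j) depends only on (j - 2) mod 6. (82 - 2) mod 6 = 2, so s(82) = s(4) = 5.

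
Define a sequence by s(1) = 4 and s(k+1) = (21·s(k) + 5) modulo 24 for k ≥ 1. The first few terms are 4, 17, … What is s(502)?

We have s(1) = 4; s(2) = 17; s(3) = 2; s(4) = 23; s(5) = 8; s(6) = 5; s(7) = 14; s(8) = 11; s(9) = 20; s(10) = 17.
Since s(10) = s(2) = 17, the sequence is eventually periodic: after a pre-period of length 1 it cycles with period 8.
For k ≥ 2, s(k) depends only on (k - 2) mod 8. (502 - 2) mod 8 = 4, so s(502) = s(6) = 5.

5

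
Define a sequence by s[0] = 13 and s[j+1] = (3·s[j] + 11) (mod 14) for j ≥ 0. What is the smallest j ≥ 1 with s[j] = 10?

5

Computing terms: s[0] = 13,  s[1] = 8,  s[2] = 7,  s[3] = 4,  s[4] = 9,  s[5] = 10,  s[6] = 13.
The sequence repeats with period 6.
The value 10 first appears (with j ≥ 1) at s[5].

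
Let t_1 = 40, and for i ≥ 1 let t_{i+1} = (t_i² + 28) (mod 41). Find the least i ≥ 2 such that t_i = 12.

We have t_1 = 40, t_2 = 29, t_3 = 8, t_4 = 10, t_5 = 5, t_6 = 12, t_7 = 8.
Since t_7 = t_3 = 8, the sequence is eventually periodic: after a pre-period of length 2 it cycles with period 4.
The value 12 first appears (with i ≥ 2) at t_6.

6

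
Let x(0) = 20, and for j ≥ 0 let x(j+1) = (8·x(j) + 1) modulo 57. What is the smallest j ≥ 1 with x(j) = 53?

We have x(0) = 20; x(1) = 47; x(2) = 35; x(3) = 53; x(4) = 26; x(5) = 38; x(6) = 20.
Since x(6) = x(0) = 20, the sequence is periodic with period 6.
The value 53 first appears (with j ≥ 1) at x(3).

3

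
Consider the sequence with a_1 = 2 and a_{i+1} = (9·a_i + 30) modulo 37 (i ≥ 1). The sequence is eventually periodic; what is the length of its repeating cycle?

Computing terms: a_1 = 2, a_2 = 11, a_3 = 18, a_4 = 7, a_5 = 19, a_6 = 16, a_7 = 26, a_8 = 5, a_9 = 1, a_{10} = 2.
Since a_{10} = a_1 = 2, the sequence is periodic with period 9.

9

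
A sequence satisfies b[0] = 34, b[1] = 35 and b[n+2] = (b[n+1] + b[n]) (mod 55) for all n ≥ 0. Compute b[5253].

16

Listing terms: b[0] = 34; b[1] = 35; b[2] = 14; b[3] = 49; b[4] = 8; b[5] = 2; b[6] = 10; b[7] = 12; b[8] = 22; b[9] = 34; b[10] = 1; b[11] = 35; b[12] = 36; b[13] = 16; b[14] = 52; b[15] = 13; b[16] = 10; b[17] = 23; b[18] = 33; b[19] = 1; b[20] = 34; b[21] = 35.
Since (b[20], b[21]) = (b[0], b[1]) = (34, 35) (two consecutive terms determine the rest), the sequence is periodic with period 20.
So b[5253] = b[0 + ((5253-0) mod 20)] = b[13] = 16.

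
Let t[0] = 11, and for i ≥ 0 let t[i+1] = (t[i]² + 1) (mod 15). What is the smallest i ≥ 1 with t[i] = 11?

3

Listing terms: t[0] = 11, t[1] = 2, t[2] = 5, t[3] = 11.
The sequence repeats with period 3.
The value 11 next appears (with i ≥ 1) at t[3].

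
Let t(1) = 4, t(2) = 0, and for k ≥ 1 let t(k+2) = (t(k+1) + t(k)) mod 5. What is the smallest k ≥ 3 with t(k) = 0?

t(1) = 4; t(2) = 0; t(3) = 4; t(4) = 4; t(5) = 3; t(6) = 2; t(7) = 0; t(8) = 2; t(9) = 2; t(10) = 4; t(11) = 1; t(12) = 0; t(13) = 1; t(14) = 1; t(15) = 2; t(16) = 3; t(17) = 0; t(18) = 3; t(19) = 3; t(20) = 1; t(21) = 4; t(22) = 0.
Since (t(21), t(22)) = (t(1), t(2)) = (4, 0) (two consecutive terms determine the rest), the sequence is periodic with period 20.
The value 0 first appears (with k ≥ 3) at t(7).

7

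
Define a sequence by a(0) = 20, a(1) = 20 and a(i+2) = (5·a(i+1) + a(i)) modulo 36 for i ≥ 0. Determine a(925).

Listing terms: a(0) = 20,  a(1) = 20,  a(2) = 12,  a(3) = 8,  a(4) = 16,  a(5) = 16,  a(6) = 24,  a(7) = 28,  a(8) = 20,  a(9) = 20.
The sequence repeats with period 8.
(925 - 0) mod 8 = 5, so a(925) = a(5) = 16.

16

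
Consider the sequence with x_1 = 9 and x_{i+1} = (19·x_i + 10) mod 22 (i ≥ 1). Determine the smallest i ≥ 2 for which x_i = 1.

We have x_1 = 9, x_2 = 5, x_3 = 17, x_4 = 3, x_5 = 1, x_6 = 7, x_7 = 11, x_8 = 21, x_9 = 13, x_{10} = 15, x_{11} = 9.
Since x_{11} = x_1 = 9, the sequence is periodic with period 10.
The value 1 first appears (with i ≥ 2) at x_5.

5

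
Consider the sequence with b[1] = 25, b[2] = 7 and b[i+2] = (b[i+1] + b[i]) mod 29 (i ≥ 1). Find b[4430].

Computing terms: b[1] = 25,  b[2] = 7,  b[3] = 3,  b[4] = 10,  b[5] = 13,  b[6] = 23,  b[7] = 7,  b[8] = 1,  b[9] = 8,  b[10] = 9,  b[11] = 17,  b[12] = 26,  b[13] = 14,  b[14] = 11,  b[15] = 25,  b[16] = 7.
The sequence repeats with period 14.
(4430 - 1) mod 14 = 5, so b[4430] = b[6] = 23.

23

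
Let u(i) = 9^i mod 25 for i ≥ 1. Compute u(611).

9

Listing terms: u(1) = 9; u(2) = 6; u(3) = 4; u(4) = 11; u(5) = 24; u(6) = 16; u(7) = 19; u(8) = 21; u(9) = 14; u(10) = 1; u(11) = 9.
The sequence repeats with period 10.
So u(611) = u(1 + ((611-1) mod 10)) = u(1) = 9.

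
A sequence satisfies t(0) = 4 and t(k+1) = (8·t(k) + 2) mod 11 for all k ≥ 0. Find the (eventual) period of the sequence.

10

t(0) = 4,  t(1) = 1,  t(2) = 10,  t(3) = 5,  t(4) = 9,  t(5) = 8,  t(6) = 0,  t(7) = 2,  t(8) = 7,  t(9) = 3,  t(10) = 4.
The sequence repeats with period 10.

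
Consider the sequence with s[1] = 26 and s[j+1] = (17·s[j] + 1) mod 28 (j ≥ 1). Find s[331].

Listing terms: s[1] = 26, s[2] = 23, s[3] = 0, s[4] = 1, s[5] = 18, s[6] = 27, s[7] = 12, s[8] = 9, s[9] = 14, s[10] = 15, s[11] = 4, s[12] = 13, s[13] = 26.
Since s[13] = s[1] = 26, the sequence is periodic with period 12.
So s[331] = s[1 + ((331-1) mod 12)] = s[7] = 12.

12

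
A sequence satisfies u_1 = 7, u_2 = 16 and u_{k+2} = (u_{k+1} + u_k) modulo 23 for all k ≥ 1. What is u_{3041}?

6

Computing terms: u_1 = 7, u_2 = 16, u_3 = 0, u_4 = 16, u_5 = 16, u_6 = 9, u_7 = 2, u_8 = 11, u_9 = 13, u_{10} = 1, u_{11} = 14, u_{12} = 15, u_{13} = 6, u_{14} = 21, u_{15} = 4, u_{16} = 2, u_{17} = 6, u_{18} = 8, u_{19} = 14, u_{20} = 22, u_{21} = 13, u_{22} = 12, u_{23} = 2, u_{24} = 14, u_{25} = 16, u_{26} = 7, u_{27} = 0, u_{28} = 7, u_{29} = 7, u_{30} = 14, u_{31} = 21, u_{32} = 12, u_{33} = 10, u_{34} = 22, u_{35} = 9, u_{36} = 8, u_{37} = 17, u_{38} = 2, u_{39} = 19, u_{40} = 21, u_{41} = 17, u_{42} = 15, u_{43} = 9, u_{44} = 1, u_{45} = 10, u_{46} = 11, u_{47} = 21, u_{48} = 9, u_{49} = 7, u_{50} = 16.
The sequence repeats with period 48.
So u_{3041} = u_{1 + ((3041-1) mod 48)} = u_{17} = 6.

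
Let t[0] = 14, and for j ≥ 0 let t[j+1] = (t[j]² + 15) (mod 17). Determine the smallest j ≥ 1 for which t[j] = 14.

3

t[0] = 14,  t[1] = 7,  t[2] = 13,  t[3] = 14.
Since t[3] = t[0] = 14, the sequence is periodic with period 3.
The value 14 next appears (with j ≥ 1) at t[3].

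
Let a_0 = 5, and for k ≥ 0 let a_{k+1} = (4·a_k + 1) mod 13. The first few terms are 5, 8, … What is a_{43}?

8

We have a_0 = 5; a_1 = 8; a_2 = 7; a_3 = 3; a_4 = 0; a_5 = 1; a_6 = 5.
The sequence repeats with period 6.
So a_{43} = a_{0 + ((43-0) mod 6)} = a_1 = 8.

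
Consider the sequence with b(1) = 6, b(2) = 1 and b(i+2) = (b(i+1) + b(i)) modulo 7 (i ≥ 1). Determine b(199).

3

Computing terms: b(1) = 6; b(2) = 1; b(3) = 0; b(4) = 1; b(5) = 1; b(6) = 2; b(7) = 3; b(8) = 5; b(9) = 1; b(10) = 6; b(11) = 0; b(12) = 6; b(13) = 6; b(14) = 5; b(15) = 4; b(16) = 2; b(17) = 6; b(18) = 1.
The sequence repeats with period 16.
So b(199) = b(1 + ((199-1) mod 16)) = b(7) = 3.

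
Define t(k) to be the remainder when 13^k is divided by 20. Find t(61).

Listing terms: t(1) = 13; t(2) = 9; t(3) = 17; t(4) = 1; t(5) = 13.
The sequence repeats with period 4.
So t(61) = t(1 + ((61-1) mod 4)) = t(1) = 13.

13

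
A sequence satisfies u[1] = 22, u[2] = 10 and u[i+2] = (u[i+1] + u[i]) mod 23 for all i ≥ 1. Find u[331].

22

Computing terms: u[1] = 22; u[2] = 10; u[3] = 9; u[4] = 19; u[5] = 5; u[6] = 1; u[7] = 6; u[8] = 7; u[9] = 13; u[10] = 20; u[11] = 10; u[12] = 7; u[13] = 17; u[14] = 1; u[15] = 18; u[16] = 19; u[17] = 14; u[18] = 10; u[19] = 1; u[20] = 11; u[21] = 12; u[22] = 0; u[23] = 12; u[24] = 12; u[25] = 1; u[26] = 13; u[27] = 14; u[28] = 4; u[29] = 18; u[30] = 22; u[31] = 17; u[32] = 16; u[33] = 10; u[34] = 3; u[35] = 13; u[36] = 16; u[37] = 6; u[38] = 22; u[39] = 5; u[40] = 4; u[41] = 9; u[42] = 13; u[43] = 22; u[44] = 12; u[45] = 11; u[46] = 0; u[47] = 11; u[48] = 11; u[49] = 22; u[50] = 10.
The sequence repeats with period 48.
(331 - 1) mod 48 = 42, so u[331] = u[43] = 22.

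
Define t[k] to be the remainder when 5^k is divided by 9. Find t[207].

8

Listing terms: t[1] = 5,  t[2] = 7,  t[3] = 8,  t[4] = 4,  t[5] = 2,  t[6] = 1,  t[7] = 5.
Since t[7] = t[1] = 5, the sequence is periodic with period 6.
So t[207] = t[1 + ((207-1) mod 6)] = t[3] = 8.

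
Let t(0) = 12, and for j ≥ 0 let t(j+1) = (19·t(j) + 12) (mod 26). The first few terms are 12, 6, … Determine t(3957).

2

Listing terms: t(0) = 12,  t(1) = 6,  t(2) = 22,  t(3) = 14,  t(4) = 18,  t(5) = 16,  t(6) = 4,  t(7) = 10,  t(8) = 20,  t(9) = 2,  t(10) = 24,  t(11) = 0,  t(12) = 12.
The sequence repeats with period 12.
So t(3957) = t(0 + ((3957-0) mod 12)) = t(9) = 2.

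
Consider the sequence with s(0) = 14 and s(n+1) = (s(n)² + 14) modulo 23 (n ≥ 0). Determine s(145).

3

We have s(0) = 14,  s(1) = 3,  s(2) = 0,  s(3) = 14.
The sequence repeats with period 3.
So s(145) = s(0 + ((145-0) mod 3)) = s(1) = 3.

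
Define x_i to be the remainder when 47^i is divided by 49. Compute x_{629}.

24

Listing terms: x_1 = 47,  x_2 = 4,  x_3 = 41,  x_4 = 16,  x_5 = 17,  x_6 = 15,  x_7 = 19,  x_8 = 11,  x_9 = 27,  x_{10} = 44,  x_{11} = 10,  x_{12} = 29,  x_{13} = 40,  x_{14} = 18,  x_{15} = 13,  x_{16} = 23,  x_{17} = 3,  x_{18} = 43,  x_{19} = 12,  x_{20} = 25,  x_{21} = 48,  x_{22} = 2,  x_{23} = 45,  x_{24} = 8,  x_{25} = 33,  x_{26} = 32,  x_{27} = 34,  x_{28} = 30,  x_{29} = 38,  x_{30} = 22,  x_{31} = 5,  x_{32} = 39,  x_{33} = 20,  x_{34} = 9,  x_{35} = 31,  x_{36} = 36,  x_{37} = 26,  x_{38} = 46,  x_{39} = 6,  x_{40} = 37,  x_{41} = 24,  x_{42} = 1,  x_{43} = 47.
Since x_{43} = x_1 = 47, the sequence is periodic with period 42.
(629 - 1) mod 42 = 40, so x_{629} = x_{41} = 24.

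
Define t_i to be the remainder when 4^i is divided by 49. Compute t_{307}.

We have t_0 = 1, t_1 = 4, t_2 = 16, t_3 = 15, t_4 = 11, t_5 = 44, t_6 = 29, t_7 = 18, t_8 = 23, t_9 = 43, t_{10} = 25, t_{11} = 2, t_{12} = 8, t_{13} = 32, t_{14} = 30, t_{15} = 22, t_{16} = 39, t_{17} = 9, t_{18} = 36, t_{19} = 46, t_{20} = 37, t_{21} = 1.
Since t_{21} = t_0 = 1, the sequence is periodic with period 21.
So t_{307} = t_{0 + ((307-0) mod 21)} = t_{13} = 32.

32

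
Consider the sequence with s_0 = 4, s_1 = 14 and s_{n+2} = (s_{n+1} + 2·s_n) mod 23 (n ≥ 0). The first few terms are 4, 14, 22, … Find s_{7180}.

16

We have s_0 = 4, s_1 = 14, s_2 = 22, s_3 = 4, s_4 = 2, s_5 = 10, s_6 = 14, s_7 = 11, s_8 = 16, s_9 = 15, s_{10} = 1, s_{11} = 8, s_{12} = 10, s_{13} = 3, s_{14} = 0, s_{15} = 6, s_{16} = 6, s_{17} = 18, s_{18} = 7, s_{19} = 20, s_{20} = 11, s_{21} = 5, s_{22} = 4, s_{23} = 14.
The sequence repeats with period 22.
So s_{7180} = s_{0 + ((7180-0) mod 22)} = s_8 = 16.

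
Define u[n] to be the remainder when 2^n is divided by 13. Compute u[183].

Computing terms: u[1] = 2; u[2] = 4; u[3] = 8; u[4] = 3; u[5] = 6; u[6] = 12; u[7] = 11; u[8] = 9; u[9] = 5; u[10] = 10; u[11] = 7; u[12] = 1; u[13] = 2.
Since u[13] = u[1] = 2, the sequence is periodic with period 12.
So u[183] = u[1 + ((183-1) mod 12)] = u[3] = 8.

8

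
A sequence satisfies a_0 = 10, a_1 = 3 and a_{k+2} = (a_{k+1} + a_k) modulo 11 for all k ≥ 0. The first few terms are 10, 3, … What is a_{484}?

Computing terms: a_0 = 10,  a_1 = 3,  a_2 = 2,  a_3 = 5,  a_4 = 7,  a_5 = 1,  a_6 = 8,  a_7 = 9,  a_8 = 6,  a_9 = 4,  a_{10} = 10,  a_{11} = 3.
Since (a_{10}, a_{11}) = (a_0, a_1) = (10, 3) (two consecutive terms determine the rest), the sequence is periodic with period 10.
So a_{484} = a_{0 + ((484-0) mod 10)} = a_4 = 7.

7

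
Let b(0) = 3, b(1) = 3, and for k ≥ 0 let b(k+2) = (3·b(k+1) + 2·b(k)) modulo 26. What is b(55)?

17

Computing terms: b(0) = 3,  b(1) = 3,  b(2) = 15,  b(3) = 25,  b(4) = 1,  b(5) = 1,  b(6) = 5,  b(7) = 17,  b(8) = 9,  b(9) = 9,  b(10) = 19,  b(11) = 23,  b(12) = 3,  b(13) = 3.
Since (b(12), b(13)) = (b(0), b(1)) = (3, 3) (two consecutive terms determine the rest), the sequence is periodic with period 12.
So b(55) = b(0 + ((55-0) mod 12)) = b(7) = 17.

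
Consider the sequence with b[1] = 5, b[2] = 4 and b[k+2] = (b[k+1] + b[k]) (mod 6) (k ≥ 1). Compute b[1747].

b[1] = 5; b[2] = 4; b[3] = 3; b[4] = 1; b[5] = 4; b[6] = 5; b[7] = 3; b[8] = 2; b[9] = 5; b[10] = 1; b[11] = 0; b[12] = 1; b[13] = 1; b[14] = 2; b[15] = 3; b[16] = 5; b[17] = 2; b[18] = 1; b[19] = 3; b[20] = 4; b[21] = 1; b[22] = 5; b[23] = 0; b[24] = 5; b[25] = 5; b[26] = 4.
The sequence repeats with period 24.
So b[1747] = b[1 + ((1747-1) mod 24)] = b[19] = 3.

3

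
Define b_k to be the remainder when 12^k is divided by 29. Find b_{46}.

Listing terms: b_0 = 1, b_1 = 12, b_2 = 28, b_3 = 17, b_4 = 1.
The sequence repeats with period 4.
So b_{46} = b_{0 + ((46-0) mod 4)} = b_2 = 28.

28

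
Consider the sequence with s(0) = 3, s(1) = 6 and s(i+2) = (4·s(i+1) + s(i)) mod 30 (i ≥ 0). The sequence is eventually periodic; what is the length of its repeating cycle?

4

Listing terms: s(0) = 3, s(1) = 6, s(2) = 27, s(3) = 24, s(4) = 3, s(5) = 6.
Since (s(4), s(5)) = (s(0), s(1)) = (3, 6) (two consecutive terms determine the rest), the sequence is periodic with period 4.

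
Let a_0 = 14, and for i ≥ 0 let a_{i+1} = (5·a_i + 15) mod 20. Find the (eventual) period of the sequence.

4

Listing terms: a_0 = 14, a_1 = 5, a_2 = 0, a_3 = 15, a_4 = 10, a_5 = 5.
Since a_5 = a_1 = 5, the sequence is eventually periodic: after a pre-period of length 1 it cycles with period 4.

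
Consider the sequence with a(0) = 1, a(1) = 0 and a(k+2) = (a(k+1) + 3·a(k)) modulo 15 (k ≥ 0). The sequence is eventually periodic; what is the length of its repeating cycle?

24

a(0) = 1,  a(1) = 0,  a(2) = 3,  a(3) = 3,  a(4) = 12,  a(5) = 6,  a(6) = 12,  a(7) = 0,  a(8) = 6,  a(9) = 6,  a(10) = 9,  a(11) = 12,  a(12) = 9,  a(13) = 0,  a(14) = 12,  a(15) = 12,  a(16) = 3,  a(17) = 9,  a(18) = 3,  a(19) = 0,  a(20) = 9,  a(21) = 9,  a(22) = 6,  a(23) = 3,  a(24) = 6,  a(25) = 0,  a(26) = 3.
Since (a(25), a(26)) = (a(1), a(2)) = (0, 3) (two consecutive terms determine the rest), the sequence is eventually periodic: after a pre-period of length 1 it cycles with period 24.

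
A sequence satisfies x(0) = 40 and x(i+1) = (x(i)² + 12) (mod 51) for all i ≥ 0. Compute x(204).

Computing terms: x(0) = 40; x(1) = 31; x(2) = 4; x(3) = 28; x(4) = 31.
Since x(4) = x(1) = 31, the sequence is eventually periodic: after a pre-period of length 1 it cycles with period 3.
For i ≥ 1, x(i) depends only on (i - 1) mod 3. (204 - 1) mod 3 = 2, so x(204) = x(3) = 28.

28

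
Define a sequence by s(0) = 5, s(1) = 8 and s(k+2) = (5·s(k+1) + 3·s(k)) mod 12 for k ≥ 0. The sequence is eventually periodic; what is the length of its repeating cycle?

s(0) = 5, s(1) = 8, s(2) = 7, s(3) = 11, s(4) = 4, s(5) = 5, s(6) = 1, s(7) = 8, s(8) = 7.
Since (s(7), s(8)) = (s(1), s(2)) = (8, 7) (two consecutive terms determine the rest), the sequence is eventually periodic: after a pre-period of length 1 it cycles with period 6.

6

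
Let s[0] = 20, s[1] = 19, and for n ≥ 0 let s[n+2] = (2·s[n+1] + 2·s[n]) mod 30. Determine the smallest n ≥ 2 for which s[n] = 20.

6

s[0] = 20, s[1] = 19, s[2] = 18, s[3] = 14, s[4] = 4, s[5] = 6, s[6] = 20, s[7] = 22, s[8] = 24, s[9] = 2, s[10] = 22, s[11] = 18, s[12] = 20, s[13] = 16, s[14] = 12, s[15] = 26, s[16] = 16, s[17] = 24, s[18] = 20, s[19] = 28, s[20] = 6, s[21] = 8, s[22] = 28, s[23] = 12, s[24] = 20, s[25] = 4, s[26] = 18, s[27] = 14.
Since (s[26], s[27]) = (s[2], s[3]) = (18, 14) (two consecutive terms determine the rest), the sequence is eventually periodic: after a pre-period of length 2 it cycles with period 24.
The value 20 first appears (with n ≥ 2) at s[6].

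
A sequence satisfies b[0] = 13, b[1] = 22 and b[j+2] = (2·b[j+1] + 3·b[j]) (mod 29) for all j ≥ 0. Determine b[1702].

We have b[0] = 13; b[1] = 22; b[2] = 25; b[3] = 0; b[4] = 17; b[5] = 5; b[6] = 3; b[7] = 21; b[8] = 22; b[9] = 20; b[10] = 19; b[11] = 11; b[12] = 21; b[13] = 17; b[14] = 10; b[15] = 13; b[16] = 27; b[17] = 6; b[18] = 6; b[19] = 1; b[20] = 20; b[21] = 14; b[22] = 1; b[23] = 15; b[24] = 4; b[25] = 24; b[26] = 2; b[27] = 18; b[28] = 13; b[29] = 22.
The sequence repeats with period 28.
(1702 - 0) mod 28 = 22, so b[1702] = b[22] = 1.

1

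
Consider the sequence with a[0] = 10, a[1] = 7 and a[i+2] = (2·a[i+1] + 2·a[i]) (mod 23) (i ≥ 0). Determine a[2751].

Computing terms: a[0] = 10; a[1] = 7; a[2] = 11; a[3] = 13; a[4] = 2; a[5] = 7; a[6] = 18; a[7] = 4; a[8] = 21; a[9] = 4; a[10] = 4; a[11] = 16; a[12] = 17; a[13] = 20; a[14] = 5; a[15] = 4; a[16] = 18; a[17] = 21; a[18] = 9; a[19] = 14; a[20] = 0; a[21] = 5; a[22] = 10; a[23] = 7.
Since (a[22], a[23]) = (a[0], a[1]) = (10, 7) (two consecutive terms determine the rest), the sequence is periodic with period 22.
So a[2751] = a[0 + ((2751-0) mod 22)] = a[1] = 7.

7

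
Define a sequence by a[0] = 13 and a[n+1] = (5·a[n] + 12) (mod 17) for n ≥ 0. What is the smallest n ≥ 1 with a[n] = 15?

a[0] = 13,  a[1] = 9,  a[2] = 6,  a[3] = 8,  a[4] = 1,  a[5] = 0,  a[6] = 12,  a[7] = 4,  a[8] = 15,  a[9] = 2,  a[10] = 5,  a[11] = 3,  a[12] = 10,  a[13] = 11,  a[14] = 16,  a[15] = 7,  a[16] = 13.
The sequence repeats with period 16.
The value 15 first appears (with n ≥ 1) at a[8].

8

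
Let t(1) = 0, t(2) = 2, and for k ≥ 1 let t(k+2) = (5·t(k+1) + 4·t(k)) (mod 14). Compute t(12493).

10

Listing terms: t(1) = 0,  t(2) = 2,  t(3) = 10,  t(4) = 2,  t(5) = 8,  t(6) = 6,  t(7) = 6,  t(8) = 12,  t(9) = 0,  t(10) = 6,  t(11) = 2,  t(12) = 6,  t(13) = 10,  t(14) = 4,  t(15) = 4,  t(16) = 8,  t(17) = 0,  t(18) = 4,  t(19) = 6,  t(20) = 4,  t(21) = 2,  t(22) = 12,  t(23) = 12,  t(24) = 10,  t(25) = 0,  t(26) = 12,  t(27) = 4,  t(28) = 12,  t(29) = 6,  t(30) = 8,  t(31) = 8,  t(32) = 2,  t(33) = 0,  t(34) = 8,  t(35) = 12,  t(36) = 8,  t(37) = 4,  t(38) = 10,  t(39) = 10,  t(40) = 6,  t(41) = 0,  t(42) = 10,  t(43) = 8,  t(44) = 10,  t(45) = 12,  t(46) = 2,  t(47) = 2,  t(48) = 4,  t(49) = 0,  t(50) = 2.
Since (t(49), t(50)) = (t(1), t(2)) = (0, 2) (two consecutive terms determine the rest), the sequence is periodic with period 48.
So t(12493) = t(1 + ((12493-1) mod 48)) = t(13) = 10.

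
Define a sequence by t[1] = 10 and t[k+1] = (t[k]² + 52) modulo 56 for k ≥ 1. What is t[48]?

We have t[1] = 10,  t[2] = 40,  t[3] = 28,  t[4] = 52,  t[5] = 12,  t[6] = 28.
Since t[6] = t[3] = 28, the sequence is eventually periodic: after a pre-period of length 2 it cycles with period 3.
For k ≥ 3, t[k] depends only on (k - 3) mod 3. (48 - 3) mod 3 = 0, so t[48] = t[3] = 28.

28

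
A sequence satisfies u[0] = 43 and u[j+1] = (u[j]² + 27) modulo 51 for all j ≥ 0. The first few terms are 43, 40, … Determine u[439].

Computing terms: u[0] = 43,  u[1] = 40,  u[2] = 46,  u[3] = 1,  u[4] = 28,  u[5] = 46.
Since u[5] = u[2] = 46, the sequence is eventually periodic: after a pre-period of length 2 it cycles with period 3.
For j ≥ 2, u[j] depends only on (j - 2) mod 3. (439 - 2) mod 3 = 2, so u[439] = u[4] = 28.

28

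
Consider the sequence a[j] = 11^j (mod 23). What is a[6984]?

We have a[1] = 11,  a[2] = 6,  a[3] = 20,  a[4] = 13,  a[5] = 5,  a[6] = 9,  a[7] = 7,  a[8] = 8,  a[9] = 19,  a[10] = 2,  a[11] = 22,  a[12] = 12,  a[13] = 17,  a[14] = 3,  a[15] = 10,  a[16] = 18,  a[17] = 14,  a[18] = 16,  a[19] = 15,  a[20] = 4,  a[21] = 21,  a[22] = 1,  a[23] = 11.
Since a[23] = a[1] = 11, the sequence is periodic with period 22.
(6984 - 1) mod 22 = 9, so a[6984] = a[10] = 2.

2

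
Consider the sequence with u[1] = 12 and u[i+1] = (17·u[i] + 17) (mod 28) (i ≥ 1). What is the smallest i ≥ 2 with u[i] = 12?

We have u[1] = 12, u[2] = 25, u[3] = 22, u[4] = 27, u[5] = 0, u[6] = 17, u[7] = 26, u[8] = 11, u[9] = 8, u[10] = 13, u[11] = 14, u[12] = 3, u[13] = 12.
Since u[13] = u[1] = 12, the sequence is periodic with period 12.
The value 12 next appears (with i ≥ 2) at u[13].

13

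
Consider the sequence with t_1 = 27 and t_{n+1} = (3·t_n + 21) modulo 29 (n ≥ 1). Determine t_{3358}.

We have t_1 = 27; t_2 = 15; t_3 = 8; t_4 = 16; t_5 = 11; t_6 = 25; t_7 = 9; t_8 = 19; t_9 = 20; t_{10} = 23; t_{11} = 3; t_{12} = 1; t_{13} = 24; t_{14} = 6; t_{15} = 10; t_{16} = 22; t_{17} = 0; t_{18} = 21; t_{19} = 26; t_{20} = 12; t_{21} = 28; t_{22} = 18; t_{23} = 17; t_{24} = 14; t_{25} = 5; t_{26} = 7; t_{27} = 13; t_{28} = 2; t_{29} = 27.
Since t_{29} = t_1 = 27, the sequence is periodic with period 28.
(3358 - 1) mod 28 = 25, so t_{3358} = t_{26} = 7.

7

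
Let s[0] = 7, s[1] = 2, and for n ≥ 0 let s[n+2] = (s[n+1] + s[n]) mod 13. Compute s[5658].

s[0] = 7,  s[1] = 2,  s[2] = 9,  s[3] = 11,  s[4] = 7,  s[5] = 5,  s[6] = 12,  s[7] = 4,  s[8] = 3,  s[9] = 7,  s[10] = 10,  s[11] = 4,  s[12] = 1,  s[13] = 5,  s[14] = 6,  s[15] = 11,  s[16] = 4,  s[17] = 2,  s[18] = 6,  s[19] = 8,  s[20] = 1,  s[21] = 9,  s[22] = 10,  s[23] = 6,  s[24] = 3,  s[25] = 9,  s[26] = 12,  s[27] = 8,  s[28] = 7,  s[29] = 2.
Since (s[28], s[29]) = (s[0], s[1]) = (7, 2) (two consecutive terms determine the rest), the sequence is periodic with period 28.
So s[5658] = s[0 + ((5658-0) mod 28)] = s[2] = 9.

9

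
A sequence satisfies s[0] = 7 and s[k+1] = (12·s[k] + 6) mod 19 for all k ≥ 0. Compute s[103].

14

s[0] = 7; s[1] = 14; s[2] = 3; s[3] = 4; s[4] = 16; s[5] = 8; s[6] = 7.
Since s[6] = s[0] = 7, the sequence is periodic with period 6.
So s[103] = s[0 + ((103-0) mod 6)] = s[1] = 14.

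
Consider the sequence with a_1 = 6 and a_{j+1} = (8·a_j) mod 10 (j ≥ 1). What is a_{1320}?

a_1 = 6; a_2 = 8; a_3 = 4; a_4 = 2; a_5 = 6.
The sequence repeats with period 4.
(1320 - 1) mod 4 = 3, so a_{1320} = a_4 = 2.

2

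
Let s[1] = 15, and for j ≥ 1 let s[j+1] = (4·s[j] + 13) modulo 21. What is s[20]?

We have s[1] = 15; s[2] = 10; s[3] = 11; s[4] = 15.
The sequence repeats with period 3.
So s[20] = s[1 + ((20-1) mod 3)] = s[2] = 10.

10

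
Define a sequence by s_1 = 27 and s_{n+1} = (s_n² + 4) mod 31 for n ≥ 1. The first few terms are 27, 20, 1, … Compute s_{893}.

Computing terms: s_1 = 27; s_2 = 20; s_3 = 1; s_4 = 5; s_5 = 29; s_6 = 8; s_7 = 6; s_8 = 9; s_9 = 23; s_{10} = 6.
Since s_{10} = s_7 = 6, the sequence is eventually periodic: after a pre-period of length 6 it cycles with period 3.
For n ≥ 7, s_n depends only on (n - 7) mod 3. (893 - 7) mod 3 = 1, so s_{893} = s_8 = 9.

9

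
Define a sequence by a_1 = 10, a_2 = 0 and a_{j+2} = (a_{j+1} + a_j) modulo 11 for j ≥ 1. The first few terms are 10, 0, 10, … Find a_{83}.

10

Listing terms: a_1 = 10; a_2 = 0; a_3 = 10; a_4 = 10; a_5 = 9; a_6 = 8; a_7 = 6; a_8 = 3; a_9 = 9; a_{10} = 1; a_{11} = 10; a_{12} = 0.
The sequence repeats with period 10.
(83 - 1) mod 10 = 2, so a_{83} = a_3 = 10.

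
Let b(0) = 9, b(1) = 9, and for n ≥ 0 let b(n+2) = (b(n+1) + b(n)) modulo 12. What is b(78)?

9

b(0) = 9; b(1) = 9; b(2) = 6; b(3) = 3; b(4) = 9; b(5) = 0; b(6) = 9; b(7) = 9.
Since (b(6), b(7)) = (b(0), b(1)) = (9, 9) (two consecutive terms determine the rest), the sequence is periodic with period 6.
(78 - 0) mod 6 = 0, so b(78) = b(0) = 9.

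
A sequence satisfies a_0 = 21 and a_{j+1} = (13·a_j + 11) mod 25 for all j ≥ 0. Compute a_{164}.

11

Computing terms: a_0 = 21,  a_1 = 9,  a_2 = 3,  a_3 = 0,  a_4 = 11,  a_5 = 4,  a_6 = 13,  a_7 = 5,  a_8 = 1,  a_9 = 24,  a_{10} = 23,  a_{11} = 10,  a_{12} = 16,  a_{13} = 19,  a_{14} = 8,  a_{15} = 15,  a_{16} = 6,  a_{17} = 14,  a_{18} = 18,  a_{19} = 20,  a_{20} = 21.
Since a_{20} = a_0 = 21, the sequence is periodic with period 20.
So a_{164} = a_{0 + ((164-0) mod 20)} = a_4 = 11.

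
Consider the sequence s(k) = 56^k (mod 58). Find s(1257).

We have s(1) = 56, s(2) = 4, s(3) = 50, s(4) = 16, s(5) = 26, s(6) = 6, s(7) = 46, s(8) = 24, s(9) = 10, s(10) = 38, s(11) = 40, s(12) = 36, s(13) = 44, s(14) = 28, s(15) = 2, s(16) = 54, s(17) = 8, s(18) = 42, s(19) = 32, s(20) = 52, s(21) = 12, s(22) = 34, s(23) = 48, s(24) = 20, s(25) = 18, s(26) = 22, s(27) = 14, s(28) = 30, s(29) = 56.
The sequence repeats with period 28.
So s(1257) = s(1 + ((1257-1) mod 28)) = s(25) = 18.

18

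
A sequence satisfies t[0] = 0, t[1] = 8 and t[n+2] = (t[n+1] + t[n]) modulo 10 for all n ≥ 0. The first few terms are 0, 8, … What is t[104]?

4

Listing terms: t[0] = 0,  t[1] = 8,  t[2] = 8,  t[3] = 6,  t[4] = 4,  t[5] = 0,  t[6] = 4,  t[7] = 4,  t[8] = 8,  t[9] = 2,  t[10] = 0,  t[11] = 2,  t[12] = 2,  t[13] = 4,  t[14] = 6,  t[15] = 0,  t[16] = 6,  t[17] = 6,  t[18] = 2,  t[19] = 8,  t[20] = 0,  t[21] = 8.
Since (t[20], t[21]) = (t[0], t[1]) = (0, 8) (two consecutive terms determine the rest), the sequence is periodic with period 20.
So t[104] = t[0 + ((104-0) mod 20)] = t[4] = 4.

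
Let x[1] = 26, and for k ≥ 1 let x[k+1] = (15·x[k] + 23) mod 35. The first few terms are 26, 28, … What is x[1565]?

18

Computing terms: x[1] = 26; x[2] = 28; x[3] = 23; x[4] = 18; x[5] = 13; x[6] = 8; x[7] = 3; x[8] = 33; x[9] = 28.
Since x[9] = x[2] = 28, the sequence is eventually periodic: after a pre-period of length 1 it cycles with period 7.
For k ≥ 2, x[k] depends only on (k - 2) mod 7. (1565 - 2) mod 7 = 2, so x[1565] = x[4] = 18.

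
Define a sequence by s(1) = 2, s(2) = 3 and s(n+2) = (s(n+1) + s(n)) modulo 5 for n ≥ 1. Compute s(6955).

2

Listing terms: s(1) = 2, s(2) = 3, s(3) = 0, s(4) = 3, s(5) = 3, s(6) = 1, s(7) = 4, s(8) = 0, s(9) = 4, s(10) = 4, s(11) = 3, s(12) = 2, s(13) = 0, s(14) = 2, s(15) = 2, s(16) = 4, s(17) = 1, s(18) = 0, s(19) = 1, s(20) = 1, s(21) = 2, s(22) = 3.
The sequence repeats with period 20.
So s(6955) = s(1 + ((6955-1) mod 20)) = s(15) = 2.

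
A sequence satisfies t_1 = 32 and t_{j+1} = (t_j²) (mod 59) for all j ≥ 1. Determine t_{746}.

7

Computing terms: t_1 = 32,  t_2 = 21,  t_3 = 28,  t_4 = 17,  t_5 = 53,  t_6 = 36,  t_7 = 57,  t_8 = 4,  t_9 = 16,  t_{10} = 20,  t_{11} = 46,  t_{12} = 51,  t_{13} = 5,  t_{14} = 25,  t_{15} = 35,  t_{16} = 45,  t_{17} = 19,  t_{18} = 7,  t_{19} = 49,  t_{20} = 41,  t_{21} = 29,  t_{22} = 15,  t_{23} = 48,  t_{24} = 3,  t_{25} = 9,  t_{26} = 22,  t_{27} = 12,  t_{28} = 26,  t_{29} = 27,  t_{30} = 21.
Since t_{30} = t_2 = 21, the sequence is eventually periodic: after a pre-period of length 1 it cycles with period 28.
For j ≥ 2, t_j depends only on (j - 2) mod 28. (746 - 2) mod 28 = 16, so t_{746} = t_{18} = 7.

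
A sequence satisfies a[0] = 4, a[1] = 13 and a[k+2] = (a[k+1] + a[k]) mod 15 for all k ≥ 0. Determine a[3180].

14

We have a[0] = 4,  a[1] = 13,  a[2] = 2,  a[3] = 0,  a[4] = 2,  a[5] = 2,  a[6] = 4,  a[7] = 6,  a[8] = 10,  a[9] = 1,  a[10] = 11,  a[11] = 12,  a[12] = 8,  a[13] = 5,  a[14] = 13,  a[15] = 3,  a[16] = 1,  a[17] = 4,  a[18] = 5,  a[19] = 9,  a[20] = 14,  a[21] = 8,  a[22] = 7,  a[23] = 0,  a[24] = 7,  a[25] = 7,  a[26] = 14,  a[27] = 6,  a[28] = 5,  a[29] = 11,  a[30] = 1,  a[31] = 12,  a[32] = 13,  a[33] = 10,  a[34] = 8,  a[35] = 3,  a[36] = 11,  a[37] = 14,  a[38] = 10,  a[39] = 9,  a[40] = 4,  a[41] = 13.
The sequence repeats with period 40.
So a[3180] = a[0 + ((3180-0) mod 40)] = a[20] = 14.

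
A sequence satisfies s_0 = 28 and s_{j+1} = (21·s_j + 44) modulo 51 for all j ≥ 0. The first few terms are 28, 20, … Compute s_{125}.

Computing terms: s_0 = 28; s_1 = 20; s_2 = 5; s_3 = 47; s_4 = 11; s_5 = 20.
Since s_5 = s_1 = 20, the sequence is eventually periodic: after a pre-period of length 1 it cycles with period 4.
For j ≥ 1, s_j depends only on (j - 1) mod 4. (125 - 1) mod 4 = 0, so s_{125} = s_1 = 20.

20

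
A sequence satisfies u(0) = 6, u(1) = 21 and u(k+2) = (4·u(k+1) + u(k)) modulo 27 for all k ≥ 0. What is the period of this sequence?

8

Computing terms: u(0) = 6; u(1) = 21; u(2) = 9; u(3) = 3; u(4) = 21; u(5) = 6; u(6) = 18; u(7) = 24; u(8) = 6; u(9) = 21.
Since (u(8), u(9)) = (u(0), u(1)) = (6, 21) (two consecutive terms determine the rest), the sequence is periodic with period 8.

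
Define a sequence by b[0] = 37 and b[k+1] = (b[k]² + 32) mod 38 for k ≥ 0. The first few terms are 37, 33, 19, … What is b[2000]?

1

b[0] = 37,  b[1] = 33,  b[2] = 19,  b[3] = 13,  b[4] = 11,  b[5] = 1,  b[6] = 33.
Since b[6] = b[1] = 33, the sequence is eventually periodic: after a pre-period of length 1 it cycles with period 5.
For k ≥ 1, b[k] depends only on (k - 1) mod 5. (2000 - 1) mod 5 = 4, so b[2000] = b[5] = 1.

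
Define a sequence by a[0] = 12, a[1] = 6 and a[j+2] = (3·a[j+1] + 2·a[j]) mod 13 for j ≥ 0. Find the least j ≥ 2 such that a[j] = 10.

8

Computing terms: a[0] = 12; a[1] = 6; a[2] = 3; a[3] = 8; a[4] = 4; a[5] = 2; a[6] = 1; a[7] = 7; a[8] = 10; a[9] = 5; a[10] = 9; a[11] = 11; a[12] = 12; a[13] = 6.
Since (a[12], a[13]) = (a[0], a[1]) = (12, 6) (two consecutive terms determine the rest), the sequence is periodic with period 12.
The value 10 first appears (with j ≥ 2) at a[8].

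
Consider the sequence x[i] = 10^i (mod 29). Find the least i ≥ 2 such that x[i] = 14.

x[1] = 10,  x[2] = 13,  x[3] = 14,  x[4] = 24,  x[5] = 8,  x[6] = 22,  x[7] = 17,  x[8] = 25,  x[9] = 18,  x[10] = 6,  x[11] = 2,  x[12] = 20,  x[13] = 26,  x[14] = 28,  x[15] = 19,  x[16] = 16,  x[17] = 15,  x[18] = 5,  x[19] = 21,  x[20] = 7,  x[21] = 12,  x[22] = 4,  x[23] = 11,  x[24] = 23,  x[25] = 27,  x[26] = 9,  x[27] = 3,  x[28] = 1,  x[29] = 10.
The sequence repeats with period 28.
The value 14 first appears (with i ≥ 2) at x[3].

3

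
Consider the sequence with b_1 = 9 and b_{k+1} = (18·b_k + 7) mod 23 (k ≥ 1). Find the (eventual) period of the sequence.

We have b_1 = 9; b_2 = 8; b_3 = 13; b_4 = 11; b_5 = 21; b_6 = 17; b_7 = 14; b_8 = 6; b_9 = 0; b_{10} = 7; b_{11} = 18; b_{12} = 9.
The sequence repeats with period 11.

11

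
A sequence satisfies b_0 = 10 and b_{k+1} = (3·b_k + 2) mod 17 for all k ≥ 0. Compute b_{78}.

4

We have b_0 = 10, b_1 = 15, b_2 = 13, b_3 = 7, b_4 = 6, b_5 = 3, b_6 = 11, b_7 = 1, b_8 = 5, b_9 = 0, b_{10} = 2, b_{11} = 8, b_{12} = 9, b_{13} = 12, b_{14} = 4, b_{15} = 14, b_{16} = 10.
Since b_{16} = b_0 = 10, the sequence is periodic with period 16.
So b_{78} = b_{0 + ((78-0) mod 16)} = b_{14} = 4.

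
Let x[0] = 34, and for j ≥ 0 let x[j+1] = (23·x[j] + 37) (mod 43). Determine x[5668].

17

We have x[0] = 34,  x[1] = 2,  x[2] = 40,  x[3] = 11,  x[4] = 32,  x[5] = 42,  x[6] = 14,  x[7] = 15,  x[8] = 38,  x[9] = 8,  x[10] = 6,  x[11] = 3,  x[12] = 20,  x[13] = 24,  x[14] = 30,  x[15] = 39,  x[16] = 31,  x[17] = 19,  x[18] = 1,  x[19] = 17,  x[20] = 41,  x[21] = 34.
The sequence repeats with period 21.
So x[5668] = x[0 + ((5668-0) mod 21)] = x[19] = 17.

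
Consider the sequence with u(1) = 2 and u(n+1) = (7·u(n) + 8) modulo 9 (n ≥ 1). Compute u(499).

8

Listing terms: u(1) = 2, u(2) = 4, u(3) = 0, u(4) = 8, u(5) = 1, u(6) = 6, u(7) = 5, u(8) = 7, u(9) = 3, u(10) = 2.
The sequence repeats with period 9.
So u(499) = u(1 + ((499-1) mod 9)) = u(4) = 8.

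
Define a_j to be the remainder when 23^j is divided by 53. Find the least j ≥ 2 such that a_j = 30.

3

Computing terms: a_1 = 23, a_2 = 52, a_3 = 30, a_4 = 1, a_5 = 23.
Since a_5 = a_1 = 23, the sequence is periodic with period 4.
The value 30 first appears (with j ≥ 2) at a_3.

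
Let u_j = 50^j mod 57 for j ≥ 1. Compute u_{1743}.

56

We have u_1 = 50, u_2 = 49, u_3 = 56, u_4 = 7, u_5 = 8, u_6 = 1, u_7 = 50.
Since u_7 = u_1 = 50, the sequence is periodic with period 6.
(1743 - 1) mod 6 = 2, so u_{1743} = u_3 = 56.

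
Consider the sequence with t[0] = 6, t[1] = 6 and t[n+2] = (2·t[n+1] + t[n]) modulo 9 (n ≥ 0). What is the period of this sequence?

8

t[0] = 6; t[1] = 6; t[2] = 0; t[3] = 6; t[4] = 3; t[5] = 3; t[6] = 0; t[7] = 3; t[8] = 6; t[9] = 6.
Since (t[8], t[9]) = (t[0], t[1]) = (6, 6) (two consecutive terms determine the rest), the sequence is periodic with period 8.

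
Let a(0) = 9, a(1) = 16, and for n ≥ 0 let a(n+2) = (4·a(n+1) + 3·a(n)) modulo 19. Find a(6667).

5

We have a(0) = 9,  a(1) = 16,  a(2) = 15,  a(3) = 13,  a(4) = 2,  a(5) = 9,  a(6) = 4,  a(7) = 5,  a(8) = 13,  a(9) = 10,  a(10) = 3,  a(11) = 4,  a(12) = 6,  a(13) = 17,  a(14) = 10,  a(15) = 15,  a(16) = 14,  a(17) = 6,  a(18) = 9,  a(19) = 16.
The sequence repeats with period 18.
(6667 - 0) mod 18 = 7, so a(6667) = a(7) = 5.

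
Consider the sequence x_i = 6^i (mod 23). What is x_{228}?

18

We have x_0 = 1,  x_1 = 6,  x_2 = 13,  x_3 = 9,  x_4 = 8,  x_5 = 2,  x_6 = 12,  x_7 = 3,  x_8 = 18,  x_9 = 16,  x_{10} = 4,  x_{11} = 1.
The sequence repeats with period 11.
(228 - 0) mod 11 = 8, so x_{228} = x_8 = 18.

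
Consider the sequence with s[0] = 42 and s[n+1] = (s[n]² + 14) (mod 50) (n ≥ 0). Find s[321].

28

We have s[0] = 42; s[1] = 28; s[2] = 48; s[3] = 18; s[4] = 38; s[5] = 8; s[6] = 28.
Since s[6] = s[1] = 28, the sequence is eventually periodic: after a pre-period of length 1 it cycles with period 5.
For n ≥ 1, s[n] depends only on (n - 1) mod 5. (321 - 1) mod 5 = 0, so s[321] = s[1] = 28.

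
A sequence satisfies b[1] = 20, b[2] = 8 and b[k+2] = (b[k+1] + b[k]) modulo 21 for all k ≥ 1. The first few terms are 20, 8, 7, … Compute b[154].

20

b[1] = 20,  b[2] = 8,  b[3] = 7,  b[4] = 15,  b[5] = 1,  b[6] = 16,  b[7] = 17,  b[8] = 12,  b[9] = 8,  b[10] = 20,  b[11] = 7,  b[12] = 6,  b[13] = 13,  b[14] = 19,  b[15] = 11,  b[16] = 9,  b[17] = 20,  b[18] = 8.
The sequence repeats with period 16.
So b[154] = b[1 + ((154-1) mod 16)] = b[10] = 20.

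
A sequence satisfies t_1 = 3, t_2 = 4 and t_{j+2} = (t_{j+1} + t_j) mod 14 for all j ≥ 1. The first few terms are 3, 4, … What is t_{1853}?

Listing terms: t_1 = 3; t_2 = 4; t_3 = 7; t_4 = 11; t_5 = 4; t_6 = 1; t_7 = 5; t_8 = 6; t_9 = 11; t_{10} = 3; t_{11} = 0; t_{12} = 3; t_{13} = 3; t_{14} = 6; t_{15} = 9; t_{16} = 1; t_{17} = 10; t_{18} = 11; t_{19} = 7; t_{20} = 4; t_{21} = 11; t_{22} = 1; t_{23} = 12; t_{24} = 13; t_{25} = 11; t_{26} = 10; t_{27} = 7; t_{28} = 3; t_{29} = 10; t_{30} = 13; t_{31} = 9; t_{32} = 8; t_{33} = 3; t_{34} = 11; t_{35} = 0; t_{36} = 11; t_{37} = 11; t_{38} = 8; t_{39} = 5; t_{40} = 13; t_{41} = 4; t_{42} = 3; t_{43} = 7; t_{44} = 10; t_{45} = 3; t_{46} = 13; t_{47} = 2; t_{48} = 1; t_{49} = 3; t_{50} = 4.
Since (t_{49}, t_{50}) = (t_1, t_2) = (3, 4) (two consecutive terms determine the rest), the sequence is periodic with period 48.
(1853 - 1) mod 48 = 28, so t_{1853} = t_{29} = 10.

10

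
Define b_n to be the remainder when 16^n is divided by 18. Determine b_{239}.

4

Listing terms: b_1 = 16; b_2 = 4; b_3 = 10; b_4 = 16.
Since b_4 = b_1 = 16, the sequence is periodic with period 3.
(239 - 1) mod 3 = 1, so b_{239} = b_2 = 4.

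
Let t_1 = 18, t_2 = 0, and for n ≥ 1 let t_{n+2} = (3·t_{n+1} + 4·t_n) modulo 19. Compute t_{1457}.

Computing terms: t_1 = 18; t_2 = 0; t_3 = 15; t_4 = 7; t_5 = 5; t_6 = 5; t_7 = 16; t_8 = 11; t_9 = 2; t_{10} = 12; t_{11} = 6; t_{12} = 9; t_{13} = 13; t_{14} = 18; t_{15} = 11; t_{16} = 10; t_{17} = 17; t_{18} = 15; t_{19} = 18; t_{20} = 0.
The sequence repeats with period 18.
(1457 - 1) mod 18 = 16, so t_{1457} = t_{17} = 17.

17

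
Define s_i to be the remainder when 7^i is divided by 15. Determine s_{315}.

s_0 = 1; s_1 = 7; s_2 = 4; s_3 = 13; s_4 = 1.
The sequence repeats with period 4.
(315 - 0) mod 4 = 3, so s_{315} = s_3 = 13.

13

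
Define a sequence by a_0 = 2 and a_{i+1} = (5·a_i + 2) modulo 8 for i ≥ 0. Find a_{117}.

4

Computing terms: a_0 = 2; a_1 = 4; a_2 = 6; a_3 = 0; a_4 = 2.
Since a_4 = a_0 = 2, the sequence is periodic with period 4.
(117 - 0) mod 4 = 1, so a_{117} = a_1 = 4.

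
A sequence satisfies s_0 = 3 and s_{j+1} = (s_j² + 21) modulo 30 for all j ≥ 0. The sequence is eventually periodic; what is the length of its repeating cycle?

Listing terms: s_0 = 3, s_1 = 0, s_2 = 21, s_3 = 12, s_4 = 15, s_5 = 6, s_6 = 27, s_7 = 0.
Since s_7 = s_1 = 0, the sequence is eventually periodic: after a pre-period of length 1 it cycles with period 6.

6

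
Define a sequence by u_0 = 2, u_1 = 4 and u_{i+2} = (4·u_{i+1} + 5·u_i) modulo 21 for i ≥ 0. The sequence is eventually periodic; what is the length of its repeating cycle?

6

Computing terms: u_0 = 2, u_1 = 4, u_2 = 5, u_3 = 19, u_4 = 17, u_5 = 16, u_6 = 2, u_7 = 4.
Since (u_6, u_7) = (u_0, u_1) = (2, 4) (two consecutive terms determine the rest), the sequence is periodic with period 6.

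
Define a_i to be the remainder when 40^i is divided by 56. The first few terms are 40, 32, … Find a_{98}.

Computing terms: a_1 = 40; a_2 = 32; a_3 = 48; a_4 = 16; a_5 = 24; a_6 = 8; a_7 = 40.
The sequence repeats with period 6.
So a_{98} = a_{1 + ((98-1) mod 6)} = a_2 = 32.

32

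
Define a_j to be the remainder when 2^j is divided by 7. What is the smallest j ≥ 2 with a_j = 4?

2

Computing terms: a_1 = 2; a_2 = 4; a_3 = 1; a_4 = 2.
Since a_4 = a_1 = 2, the sequence is periodic with period 3.
The value 4 first appears (with j ≥ 2) at a_2.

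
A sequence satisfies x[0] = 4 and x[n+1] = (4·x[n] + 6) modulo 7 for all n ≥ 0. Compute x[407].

3

We have x[0] = 4; x[1] = 1; x[2] = 3; x[3] = 4.
Since x[3] = x[0] = 4, the sequence is periodic with period 3.
So x[407] = x[0 + ((407-0) mod 3)] = x[2] = 3.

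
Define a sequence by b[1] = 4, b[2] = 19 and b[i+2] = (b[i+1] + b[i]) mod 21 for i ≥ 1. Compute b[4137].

We have b[1] = 4; b[2] = 19; b[3] = 2; b[4] = 0; b[5] = 2; b[6] = 2; b[7] = 4; b[8] = 6; b[9] = 10; b[10] = 16; b[11] = 5; b[12] = 0; b[13] = 5; b[14] = 5; b[15] = 10; b[16] = 15; b[17] = 4; b[18] = 19.
Since (b[17], b[18]) = (b[1], b[2]) = (4, 19) (two consecutive terms determine the rest), the sequence is periodic with period 16.
(4137 - 1) mod 16 = 8, so b[4137] = b[9] = 10.

10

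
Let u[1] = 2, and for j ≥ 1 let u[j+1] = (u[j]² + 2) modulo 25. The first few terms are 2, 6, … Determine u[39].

Listing terms: u[1] = 2,  u[2] = 6,  u[3] = 13,  u[4] = 21,  u[5] = 18,  u[6] = 1,  u[7] = 3,  u[8] = 11,  u[9] = 23,  u[10] = 6.
Since u[10] = u[2] = 6, the sequence is eventually periodic: after a pre-period of length 1 it cycles with period 8.
For j ≥ 2, u[j] depends only on (j - 2) mod 8. (39 - 2) mod 8 = 5, so u[39] = u[7] = 3.

3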